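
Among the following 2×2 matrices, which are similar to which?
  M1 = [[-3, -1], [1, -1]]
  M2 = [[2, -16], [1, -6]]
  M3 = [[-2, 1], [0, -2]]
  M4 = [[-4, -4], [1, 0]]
Characteristic polynomials: χ_{M1} = (x + 2)^2, χ_{M2} = (x + 2)^2, χ_{M3} = (x + 2)^2, χ_{M4} = (x + 2)^2.

{M1, M2, M3, M4}: invariant factors (x + 2)^2.

Matrices are similar if and only if their invariant-factor lists agree; the partition into similarity classes is {M1, M2, M3, M4}.

1 class: {M1, M2, M3, M4}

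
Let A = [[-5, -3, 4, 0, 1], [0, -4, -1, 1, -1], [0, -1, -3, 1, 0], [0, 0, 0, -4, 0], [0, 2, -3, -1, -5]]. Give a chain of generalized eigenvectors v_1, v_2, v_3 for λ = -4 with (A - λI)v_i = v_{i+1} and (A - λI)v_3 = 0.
We seek v_1 ∈ ker((A + 4I)^3) \ ker((A + 4I)^2), then set v_{i+1} = (A + 4I) v_i.

One such chain is v_1 = [[1, 0, 1, 0, -1]]^T, v_2 = [[2, 0, 1, 0, -2]]^T, v_3 = [[0, 1, 1, 0, -1]]^T. Check: (A + 4I) v_3 = [[0, 0, 0, 0, 0]]^T = 0.

v_1 = [[1, 0, 1, 0, -1]]^T, v_2 = [[2, 0, 1, 0, -2]]^T, v_3 = [[0, 1, 1, 0, -1]]^T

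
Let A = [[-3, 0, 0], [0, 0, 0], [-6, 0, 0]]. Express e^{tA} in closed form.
A has Jordan form J = [[-3, 0, 0], [0, 0, 0], [0, 0, 0]] with A = PJP^{-1}, so e^{tA} = P e^{tJ} P^{-1}.

For a Jordan block J_k(λ), e^{tJ_k(λ)} = e^{λt} · (I + tN + t^2 N^2/2! + ... + t^{k-1} N^{k-1}/(k-1)!) where N is the nilpotent superdiagonal part.

Assembling the blocks and conjugating back gives the entries of e^{tA} as shown above.

e^{tA} = [[e^{-3*t}, 0, 0], [0, 1, 0], [-2 + 2*e^{-3*t}, 0, 1]]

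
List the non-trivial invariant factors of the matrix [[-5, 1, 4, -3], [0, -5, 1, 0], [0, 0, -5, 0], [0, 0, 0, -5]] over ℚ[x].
The Jordan structure of A has elementary divisors (x + 5)^3, (x + 5). Arranging the block sizes at each eigenvalue in decreasing order and taking row products gives the invariant factors.

Invariant factors (smallest first, each dividing the next): x + 5, (x + 5)^3.

Check: the last factor (x + 5)^3 is the minimal polynomial, and the product (x + 5)^4 is the characteristic polynomial.

x + 5, (x + 5)^3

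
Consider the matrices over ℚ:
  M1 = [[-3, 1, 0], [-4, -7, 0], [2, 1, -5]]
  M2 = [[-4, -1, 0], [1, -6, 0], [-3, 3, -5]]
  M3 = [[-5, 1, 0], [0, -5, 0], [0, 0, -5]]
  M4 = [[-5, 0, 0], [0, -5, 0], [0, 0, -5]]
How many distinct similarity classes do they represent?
Characteristic polynomials: χ_{M1} = (x + 5)^3, χ_{M2} = (x + 5)^3, χ_{M3} = (x + 5)^3, χ_{M4} = (x + 5)^3.

{M1, M2, M3}: invariant factors x + 5, (x + 5)^2.

{M4}: invariant factors x + 5, x + 5, x + 5.

Matrices are similar if and only if their invariant-factor lists agree; the partition into similarity classes is {M1, M2, M3}, {M4}.

2 classes: {M1, M2, M3}, {M4}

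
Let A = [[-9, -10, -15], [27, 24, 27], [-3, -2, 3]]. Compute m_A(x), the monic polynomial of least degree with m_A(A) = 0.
m_A(x) = (x - 6)^2

The characteristic polynomial factors as (x - 6)^3. The minimal polynomial is ∏(x - λ)^{k_λ} where k_λ is the size of the largest Jordan block at λ.

For λ = 6: rank(A - 6I) = 1, and the largest Jordan block has size 2 (the smallest k with rank((A - 6I)^k) = rank((A - 6I)^(k+1))).

So m_A(x) = (x - 6)^2.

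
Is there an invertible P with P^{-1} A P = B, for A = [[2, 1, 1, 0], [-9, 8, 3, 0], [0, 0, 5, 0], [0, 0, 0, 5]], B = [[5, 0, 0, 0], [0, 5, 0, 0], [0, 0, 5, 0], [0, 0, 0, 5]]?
Both have characteristic polynomial (x - 5)^4, but the minimal polynomial of A is (x - 5)^2 while the minimal polynomial of B is x - 5. The minimal polynomial is a similarity invariant, so A and B are not similar.

No.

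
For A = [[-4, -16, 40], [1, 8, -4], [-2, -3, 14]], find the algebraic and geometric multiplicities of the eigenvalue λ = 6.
The characteristic polynomial is (x - 6)^3, so the factor x - 6 appears with exponent 3: the algebraic multiplicity is 3.

rank(A - 6I) = 2, so the eigenspace has dimension 3 - 2 = 1: the geometric multiplicity is 1.

Since 1 < 3, A is not diagonalizable.

algebraic multiplicity 3, geometric multiplicity 1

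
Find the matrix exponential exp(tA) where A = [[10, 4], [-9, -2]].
A has Jordan form J = [[4, 1], [0, 4]] with A = PJP^{-1}, so e^{tA} = P e^{tJ} P^{-1}.

For a Jordan block J_k(λ), e^{tJ_k(λ)} = e^{λt} · (I + tN + t^2 N^2/2! + ... + t^{k-1} N^{k-1}/(k-1)!) where N is the nilpotent superdiagonal part.

Assembling the blocks and conjugating back gives the entries of e^{tA} as shown above.

e^{tA} = [[(6*t + 1)*e^{4*t}, 4*t*e^{4*t}], [-9*t*e^{4*t}, (1 - 6*t)*e^{4*t}]]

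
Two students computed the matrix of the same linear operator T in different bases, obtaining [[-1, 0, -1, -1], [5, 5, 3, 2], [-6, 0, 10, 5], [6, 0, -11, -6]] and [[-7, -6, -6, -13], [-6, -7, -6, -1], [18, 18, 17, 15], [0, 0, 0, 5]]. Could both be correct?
Both have characteristic polynomial (x - 5)^2(x + 1)^2, but the minimal polynomial of A is (x - 5)^2(x + 1)^2 while the minimal polynomial of B is (x - 5)^2(x + 1). The minimal polynomial is a similarity invariant, so A and B are not similar.

No.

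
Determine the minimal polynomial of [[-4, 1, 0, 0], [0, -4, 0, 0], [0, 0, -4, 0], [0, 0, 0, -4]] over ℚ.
The characteristic polynomial factors as (x + 4)^4. The minimal polynomial is ∏(x - λ)^{k_λ} where k_λ is the size of the largest Jordan block at λ.

For λ = -4: rank(A + 4I) = 1, and the largest Jordan block has size 2 (the smallest k with rank((A + 4I)^k) = rank((A + 4I)^(k+1))).

So m_A(x) = (x + 4)^2.

m_A(x) = (x + 4)^2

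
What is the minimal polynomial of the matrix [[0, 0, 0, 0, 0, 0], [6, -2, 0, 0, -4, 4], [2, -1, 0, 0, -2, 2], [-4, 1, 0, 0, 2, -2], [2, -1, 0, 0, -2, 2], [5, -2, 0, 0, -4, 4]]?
The characteristic polynomial factors as x^6. The minimal polynomial is ∏(x - λ)^{k_λ} where k_λ is the size of the largest Jordan block at λ.

For λ = 0: rank(A) = 2, and the largest Jordan block has size 2 (the smallest k with rank(A^k) = rank(A^(k+1))).

So m_A(x) = x^2.

m_A(x) = x^2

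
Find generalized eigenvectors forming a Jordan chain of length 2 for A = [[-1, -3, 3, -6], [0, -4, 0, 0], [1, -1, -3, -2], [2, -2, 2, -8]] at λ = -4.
We seek v_1 ∈ ker((A + 4I)^2) \ ker(A + 4I), then set v_{i+1} = (A + 4I) v_i.

One such chain is v_1 = [[-8, 2, -3, -6]]^T, v_2 = [[-3, 0, -1, -2]]^T. Check: (A + 4I) v_2 = [[0, 0, 0, 0]]^T = 0.

v_1 = [[-8, 2, -3, -6]]^T, v_2 = [[-3, 0, -1, -2]]^T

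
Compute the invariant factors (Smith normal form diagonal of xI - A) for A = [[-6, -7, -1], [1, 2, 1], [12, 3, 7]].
(x - 4)^2(x + 5)

The Jordan structure of A has elementary divisors (x + 5), (x - 4)^2. Arranging the block sizes at each eigenvalue in decreasing order and taking row products gives the invariant factors.

Invariant factors (smallest first, each dividing the next): (x - 4)^2(x + 5).

Check: the last factor (x - 4)^2(x + 5) is the minimal polynomial, and the product (x - 4)^2(x + 5) is the characteristic polynomial.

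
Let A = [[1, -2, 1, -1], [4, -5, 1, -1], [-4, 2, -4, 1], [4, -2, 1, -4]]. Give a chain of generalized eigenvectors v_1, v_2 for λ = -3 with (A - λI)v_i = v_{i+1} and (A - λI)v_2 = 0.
v_1 = [[0, 1, 1, 0]]^T, v_2 = [[-1, -1, 1, -1]]^T

We seek v_1 ∈ ker((A + 3I)^2) \ ker(A + 3I), then set v_{i+1} = (A + 3I) v_i.

One such chain is v_1 = [[0, 1, 1, 0]]^T, v_2 = [[-1, -1, 1, -1]]^T. Check: (A + 3I) v_2 = [[0, 0, 0, 0]]^T = 0.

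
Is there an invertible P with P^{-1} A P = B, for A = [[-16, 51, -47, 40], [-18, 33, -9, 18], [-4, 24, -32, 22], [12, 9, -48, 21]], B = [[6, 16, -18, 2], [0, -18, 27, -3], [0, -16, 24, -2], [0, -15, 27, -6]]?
Yes.

Two matrices over a field are similar if and only if they have the same invariant factors.

Both A and B have characteristic polynomial (x - 6)^2(x + 3)^2 and minimal polynomial (x - 6)(x + 3)^2. Computing further, both have invariant factors x - 6, (x - 6)(x + 3)^2. Hence A and B are similar.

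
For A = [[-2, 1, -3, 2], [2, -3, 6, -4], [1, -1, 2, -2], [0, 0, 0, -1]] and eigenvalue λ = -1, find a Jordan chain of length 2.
v_1 = [[0, 1, 0, 0]]^T, v_2 = [[1, -2, -1, 0]]^T

We seek v_1 ∈ ker((A + I)^2) \ ker(A + I), then set v_{i+1} = (A + I) v_i.

One such chain is v_1 = [[0, 1, 0, 0]]^T, v_2 = [[1, -2, -1, 0]]^T. Check: (A + I) v_2 = [[0, 0, 0, 0]]^T = 0.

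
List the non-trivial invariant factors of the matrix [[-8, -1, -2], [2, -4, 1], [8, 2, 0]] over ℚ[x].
The Jordan structure of A has elementary divisors (x + 4)^3. Arranging the block sizes at each eigenvalue in decreasing order and taking row products gives the invariant factors.

Invariant factors (smallest first, each dividing the next): (x + 4)^3.

Check: the last factor (x + 4)^3 is the minimal polynomial, and the product (x + 4)^3 is the characteristic polynomial.

(x + 4)^3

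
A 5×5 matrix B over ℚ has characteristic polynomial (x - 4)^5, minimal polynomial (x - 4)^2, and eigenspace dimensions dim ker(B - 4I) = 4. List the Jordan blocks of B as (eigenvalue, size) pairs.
Jordan blocks: (4, 2), (4, 1), (4, 1), (4, 1)

λ = 4: algebraic multiplicity 5 (exponent in χ_B), largest block size 2 (exponent in m_B), 4 blocks (geometric multiplicity). These force block sizes [2, 1, 1, 1].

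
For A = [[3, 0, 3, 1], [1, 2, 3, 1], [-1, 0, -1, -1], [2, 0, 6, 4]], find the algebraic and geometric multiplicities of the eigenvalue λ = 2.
algebraic multiplicity 4, geometric multiplicity 3

The characteristic polynomial is (x - 2)^4, so the factor x - 2 appears with exponent 4: the algebraic multiplicity is 4.

rank(A - 2I) = 1, so the eigenspace has dimension 4 - 1 = 3: the geometric multiplicity is 3.

Since 3 < 4, A is not diagonalizable.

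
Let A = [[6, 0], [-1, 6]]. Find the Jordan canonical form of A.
J = [[6, 1], [0, 6]]

The characteristic polynomial is det(xI - A) = (x - 6)^2, so the eigenvalues are 6 (algebraic multiplicity 2).

For λ = 6: rank(A - 6I) = 1, rank((A - 6I)^2) = 0. The eigenspace has dimension 2 - 1 = 1, so there is 1 Jordan block; the rank sequence gives block sizes [2].

Assembling the blocks gives the Jordan form J above.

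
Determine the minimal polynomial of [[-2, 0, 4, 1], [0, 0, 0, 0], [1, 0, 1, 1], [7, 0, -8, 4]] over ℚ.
The characteristic polynomial factors as x(x - 3)^2(x + 3). The minimal polynomial is ∏(x - λ)^{k_λ} where k_λ is the size of the largest Jordan block at λ.

For λ = -3: rank(A + 3I) = 3, and the largest Jordan block has size 1 (the smallest k with rank((A + 3I)^k) = rank((A + 3I)^(k+1))).
For λ = 0: rank(A) = 3, and the largest Jordan block has size 1 (the smallest k with rank(A^k) = rank(A^(k+1))).
For λ = 3: rank(A - 3I) = 3, and the largest Jordan block has size 2 (the smallest k with rank((A - 3I)^k) = rank((A - 3I)^(k+1))).

So m_A(x) = x(x - 3)^2(x + 3).

m_A(x) = x(x - 3)^2(x + 3)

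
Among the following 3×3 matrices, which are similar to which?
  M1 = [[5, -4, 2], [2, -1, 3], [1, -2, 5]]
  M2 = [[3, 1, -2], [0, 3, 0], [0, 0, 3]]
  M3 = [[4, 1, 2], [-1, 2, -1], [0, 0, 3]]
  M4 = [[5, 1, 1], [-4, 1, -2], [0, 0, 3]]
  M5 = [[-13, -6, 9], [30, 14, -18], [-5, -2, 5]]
3 classes: {M1, M3}, {M2, M4}, {M5}

Characteristic polynomials: χ_{M1} = (x - 3)^3, χ_{M2} = (x - 3)^3, χ_{M3} = (x - 3)^3, χ_{M4} = (x - 3)^3, χ_{M5} = (x - 2)^3.

{M1, M3}: invariant factors (x - 3)^3.

{M2, M4}: invariant factors x - 3, (x - 3)^2.

{M5}: invariant factors x - 2, (x - 2)^2.

Matrices are similar if and only if their invariant-factor lists agree; the partition into similarity classes is {M1, M3}, {M2, M4}, {M5}.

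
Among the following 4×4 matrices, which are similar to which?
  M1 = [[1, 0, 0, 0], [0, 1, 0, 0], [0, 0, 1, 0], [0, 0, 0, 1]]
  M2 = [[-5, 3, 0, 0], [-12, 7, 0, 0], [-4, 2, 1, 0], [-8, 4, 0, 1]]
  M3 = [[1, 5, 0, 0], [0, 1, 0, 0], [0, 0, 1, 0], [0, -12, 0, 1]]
Characteristic polynomials: χ_{M1} = (x - 1)^4, χ_{M2} = (x - 1)^4, χ_{M3} = (x - 1)^4.

{M1}: invariant factors x - 1, x - 1, x - 1, x - 1.

{M2, M3}: invariant factors x - 1, x - 1, (x - 1)^2.

Matrices are similar if and only if their invariant-factor lists agree; the partition into similarity classes is {M1}, {M2, M3}.

2 classes: {M1}, {M2, M3}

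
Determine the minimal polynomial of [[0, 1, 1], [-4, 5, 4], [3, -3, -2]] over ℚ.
The characteristic polynomial factors as (x - 1)^3. The minimal polynomial is ∏(x - λ)^{k_λ} where k_λ is the size of the largest Jordan block at λ.

For λ = 1: rank(A - I) = 1, and the largest Jordan block has size 2 (the smallest k with rank((A - I)^k) = rank((A - I)^(k+1))).

So m_A(x) = (x - 1)^2.

m_A(x) = (x - 1)^2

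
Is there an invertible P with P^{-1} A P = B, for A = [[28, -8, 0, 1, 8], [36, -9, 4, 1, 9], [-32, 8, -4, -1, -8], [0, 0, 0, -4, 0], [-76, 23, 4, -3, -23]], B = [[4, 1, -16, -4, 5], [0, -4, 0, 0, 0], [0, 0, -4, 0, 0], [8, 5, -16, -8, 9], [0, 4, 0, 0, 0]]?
No.

Both have characteristic polynomial x^2(x + 4)^3, but the minimal polynomial of A is x^2(x + 4)^2 while the minimal polynomial of B is x^2(x + 4). The minimal polynomial is a similarity invariant, so A and B are not similar.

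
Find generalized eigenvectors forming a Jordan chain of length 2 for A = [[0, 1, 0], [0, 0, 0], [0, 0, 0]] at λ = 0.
We seek v_1 ∈ ker(A^2) \ ker(A), then set v_{i+1} = A v_i.

One such chain is v_1 = [[-1, 1, -2]]^T, v_2 = [[1, 0, 0]]^T. Check: A v_2 = [[0, 0, 0]]^T = 0.

v_1 = [[-1, 1, -2]]^T, v_2 = [[1, 0, 0]]^T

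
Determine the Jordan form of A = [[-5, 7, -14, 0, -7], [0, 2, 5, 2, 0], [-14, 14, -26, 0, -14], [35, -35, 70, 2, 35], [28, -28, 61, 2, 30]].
The characteristic polynomial is det(xI - A) = (x - 2)^4(x + 5), so the eigenvalues are -5 (algebraic multiplicity 1), 2 (algebraic multiplicity 4).

For λ = -5: algebraic multiplicity 1 gives one 1×1 block.

For λ = 2: rank(A - 2I) = 2, rank((A - 2I)^2) = 1. The eigenspace has dimension 5 - 2 = 3, so there are 3 Jordan blocks; the rank sequence gives block sizes [2, 1, 1].

Assembling the blocks gives the Jordan form J above.

J = [[-5, 0, 0, 0, 0], [0, 2, 1, 0, 0], [0, 0, 2, 0, 0], [0, 0, 0, 2, 0], [0, 0, 0, 0, 2]]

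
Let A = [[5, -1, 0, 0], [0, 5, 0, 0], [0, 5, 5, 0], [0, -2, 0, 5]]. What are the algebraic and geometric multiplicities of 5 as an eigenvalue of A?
algebraic multiplicity 4, geometric multiplicity 3

The characteristic polynomial is (x - 5)^4, so the factor x - 5 appears with exponent 4: the algebraic multiplicity is 4.

rank(A - 5I) = 1, so the eigenspace has dimension 4 - 1 = 3: the geometric multiplicity is 3.

Since 3 < 4, A is not diagonalizable.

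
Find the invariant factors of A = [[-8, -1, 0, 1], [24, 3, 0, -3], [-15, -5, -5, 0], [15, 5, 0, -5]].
x + 5, x(x + 5)^2

The Jordan structure of A has elementary divisors (x + 5)^2, (x + 5), x. Arranging the block sizes at each eigenvalue in decreasing order and taking row products gives the invariant factors.

Invariant factors (smallest first, each dividing the next): x + 5, x(x + 5)^2.

Check: the last factor x(x + 5)^2 is the minimal polynomial, and the product x(x + 5)^3 is the characteristic polynomial.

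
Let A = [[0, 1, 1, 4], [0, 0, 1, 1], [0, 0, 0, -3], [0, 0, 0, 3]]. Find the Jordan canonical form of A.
The characteristic polynomial is det(xI - A) = x^3(x - 3), so the eigenvalues are 0 (algebraic multiplicity 3), 3 (algebraic multiplicity 1).

For λ = 0: rank(A) = 3, rank(A^2) = 2, rank(A^3) = 1. The eigenspace has dimension 4 - 3 = 1, so there is 1 Jordan block; the rank sequence gives block sizes [3].

For λ = 3: algebraic multiplicity 1 gives one 1×1 block.

Assembling the blocks gives the Jordan form J above.

J = [[0, 1, 0, 0], [0, 0, 1, 0], [0, 0, 0, 0], [0, 0, 0, 3]]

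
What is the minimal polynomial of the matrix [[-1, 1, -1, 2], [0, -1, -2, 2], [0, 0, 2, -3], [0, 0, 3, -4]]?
m_A(x) = (x + 1)^3

The characteristic polynomial factors as (x + 1)^4. The minimal polynomial is ∏(x - λ)^{k_λ} where k_λ is the size of the largest Jordan block at λ.

For λ = -1: rank(A + I) = 2, and the largest Jordan block has size 3 (the smallest k with rank((A + I)^k) = rank((A + I)^(k+1))).

So m_A(x) = (x + 1)^3.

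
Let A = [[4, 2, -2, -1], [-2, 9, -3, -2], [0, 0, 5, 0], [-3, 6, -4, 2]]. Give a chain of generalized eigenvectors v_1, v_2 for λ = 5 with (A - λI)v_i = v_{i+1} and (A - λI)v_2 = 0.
v_1 = [[-1, -1, 0, -2]]^T, v_2 = [[1, 2, 0, 3]]^T

We seek v_1 ∈ ker((A - 5I)^2) \ ker(A - 5I), then set v_{i+1} = (A - 5I) v_i.

One such chain is v_1 = [[-1, -1, 0, -2]]^T, v_2 = [[1, 2, 0, 3]]^T. Check: (A - 5I) v_2 = [[0, 0, 0, 0]]^T = 0.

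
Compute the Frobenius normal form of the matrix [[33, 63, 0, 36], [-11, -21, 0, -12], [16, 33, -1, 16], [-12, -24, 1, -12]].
The invariant factors of A (the non-unit diagonal entries of the Smith normal form of xI - A over ℚ[x]) are x(x - 3)(x^2 + 4x - 4), each dividing the next. The characteristic polynomial is their product, x(x - 3)(x^2 + 4x - 4).

The rational canonical form is the block-diagonal matrix of companion matrices C(f_i):
R = [[0, 0, 0, 0], [1, 0, 0, -12], [0, 1, 0, 16], [0, 0, 1, -1]].

Note the characteristic polynomial does not split into linear factors over ℚ, so A has no Jordan form over ℚ; the rational canonical form exists over any field.

R = [[0, 0, 0, 0], [1, 0, 0, -12], [0, 1, 0, 16], [0, 0, 1, -1]]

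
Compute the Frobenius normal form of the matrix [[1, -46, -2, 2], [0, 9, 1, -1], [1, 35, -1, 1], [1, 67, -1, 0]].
The invariant factors of A (the non-unit diagonal entries of the Smith normal form of xI - A over ℚ[x]) are (x - 4)(x - 3)(x^2 - 2x + 6), each dividing the next. The characteristic polynomial is their product, (x - 4)(x - 3)(x^2 - 2x + 6).

The rational canonical form is the block-diagonal matrix of companion matrices C(f_i):
R = [[0, 0, 0, -72], [1, 0, 0, 66], [0, 1, 0, -32], [0, 0, 1, 9]].

Note the characteristic polynomial does not split into linear factors over ℚ, so A has no Jordan form over ℚ; the rational canonical form exists over any field.

R = [[0, 0, 0, -72], [1, 0, 0, 66], [0, 1, 0, -32], [0, 0, 1, 9]]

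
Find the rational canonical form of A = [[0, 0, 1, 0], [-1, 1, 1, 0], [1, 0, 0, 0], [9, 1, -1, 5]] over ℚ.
R = [[1, 0, 0, 0], [0, 0, 0, -5], [0, 1, 0, 1], [0, 0, 1, 5]]

The invariant factors of A (the non-unit diagonal entries of the Smith normal form of xI - A over ℚ[x]) are x - 1, (x - 5)(x - 1)(x + 1), each dividing the next. The characteristic polynomial is their product, (x - 5)(x - 1)^2(x + 1).

The rational canonical form is the block-diagonal matrix of companion matrices C(f_i):
R = [[1, 0, 0, 0], [0, 0, 0, -5], [0, 1, 0, 1], [0, 0, 1, 5]].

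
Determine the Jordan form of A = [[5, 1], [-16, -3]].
J = [[1, 1], [0, 1]]

The characteristic polynomial is det(xI - A) = (x - 1)^2, so the eigenvalues are 1 (algebraic multiplicity 2).

For λ = 1: rank(A - I) = 1, rank((A - I)^2) = 0. The eigenspace has dimension 2 - 1 = 1, so there is 1 Jordan block; the rank sequence gives block sizes [2].

Assembling the blocks gives the Jordan form J above.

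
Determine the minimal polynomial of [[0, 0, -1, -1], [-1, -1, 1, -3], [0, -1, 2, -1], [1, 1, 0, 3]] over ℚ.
The characteristic polynomial factors as (x - 1)^4. The minimal polynomial is ∏(x - λ)^{k_λ} where k_λ is the size of the largest Jordan block at λ.

For λ = 1: rank(A - I) = 2, and the largest Jordan block has size 2 (the smallest k with rank((A - I)^k) = rank((A - I)^(k+1))).

So m_A(x) = (x - 1)^2.

m_A(x) = (x - 1)^2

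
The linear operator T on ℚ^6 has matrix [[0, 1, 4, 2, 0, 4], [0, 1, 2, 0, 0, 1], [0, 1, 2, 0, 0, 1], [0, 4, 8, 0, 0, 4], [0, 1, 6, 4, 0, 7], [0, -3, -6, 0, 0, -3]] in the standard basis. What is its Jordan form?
J = [[0, 1, 0, 0, 0, 0], [0, 0, 1, 0, 0, 0], [0, 0, 0, 0, 0, 0], [0, 0, 0, 0, 0, 0], [0, 0, 0, 0, 0, 0], [0, 0, 0, 0, 0, 0]]

The characteristic polynomial is det(xI - A) = x^6, so the eigenvalues are 0 (algebraic multiplicity 6).

For λ = 0: rank(A) = 2, rank(A^2) = 1, rank(A^3) = 0. The eigenspace has dimension 6 - 2 = 4, so there are 4 Jordan blocks; the rank sequence gives block sizes [3, 1, 1, 1].

Assembling the blocks gives the Jordan form J above.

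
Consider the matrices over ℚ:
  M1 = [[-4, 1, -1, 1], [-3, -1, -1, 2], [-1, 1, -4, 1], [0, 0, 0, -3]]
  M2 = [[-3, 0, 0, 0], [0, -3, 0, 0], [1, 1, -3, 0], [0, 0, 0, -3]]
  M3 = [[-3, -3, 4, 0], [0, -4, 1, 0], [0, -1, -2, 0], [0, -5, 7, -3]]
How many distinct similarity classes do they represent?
2 classes: {M1, M3}, {M2}

Characteristic polynomials: χ_{M1} = (x + 3)^4, χ_{M2} = (x + 3)^4, χ_{M3} = (x + 3)^4.

{M1, M3}: invariant factors x + 3, (x + 3)^3.

{M2}: invariant factors x + 3, x + 3, (x + 3)^2.

Matrices are similar if and only if their invariant-factor lists agree; the partition into similarity classes is {M1, M3}, {M2}.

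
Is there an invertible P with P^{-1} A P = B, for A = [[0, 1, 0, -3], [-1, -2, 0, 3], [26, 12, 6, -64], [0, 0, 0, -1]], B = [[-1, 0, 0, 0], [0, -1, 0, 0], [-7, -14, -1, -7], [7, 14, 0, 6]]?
No.

Both have characteristic polynomial (x - 6)(x + 1)^3, but the minimal polynomial of A is (x - 6)(x + 1)^2 while the minimal polynomial of B is (x - 6)(x + 1). The minimal polynomial is a similarity invariant, so A and B are not similar.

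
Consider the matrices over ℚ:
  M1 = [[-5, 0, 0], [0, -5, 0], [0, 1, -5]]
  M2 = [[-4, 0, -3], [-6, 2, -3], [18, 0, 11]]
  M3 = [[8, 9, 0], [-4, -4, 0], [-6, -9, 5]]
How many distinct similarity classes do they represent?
3 classes: {M1}, {M2}, {M3}

Characteristic polynomials: χ_{M1} = (x + 5)^3, χ_{M2} = (x - 5)(x - 2)^2, χ_{M3} = (x - 5)(x - 2)^2.

{M1}: invariant factors x + 5, (x + 5)^2.

{M2}: invariant factors x - 2, (x - 5)(x - 2).

{M3}: invariant factors (x - 5)(x - 2)^2.

Matrices are similar if and only if their invariant-factor lists agree; the partition into similarity classes is {M1}, {M2}, {M3}.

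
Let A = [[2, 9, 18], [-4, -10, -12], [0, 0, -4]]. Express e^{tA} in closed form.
A has Jordan form J = [[-4, 1, 0], [0, -4, 0], [0, 0, -4]] with A = PJP^{-1}, so e^{tA} = P e^{tJ} P^{-1}.

For a Jordan block J_k(λ), e^{tJ_k(λ)} = e^{λt} · (I + tN + t^2 N^2/2! + ... + t^{k-1} N^{k-1}/(k-1)!) where N is the nilpotent superdiagonal part.

Assembling the blocks and conjugating back gives the entries of e^{tA} as shown above.

e^{tA} = [[(6*t + 1)*e^{-4*t}, 9*t*e^{-4*t}, 18*t*e^{-4*t}], [-4*t*e^{-4*t}, (1 - 6*t)*e^{-4*t}, -12*t*e^{-4*t}], [0, 0, e^{-4*t}]]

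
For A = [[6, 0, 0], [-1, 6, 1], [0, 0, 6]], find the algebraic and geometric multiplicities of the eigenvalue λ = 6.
The characteristic polynomial is (x - 6)^3, so the factor x - 6 appears with exponent 3: the algebraic multiplicity is 3.

rank(A - 6I) = 1, so the eigenspace has dimension 3 - 1 = 2: the geometric multiplicity is 2.

Since 2 < 3, A is not diagonalizable.

algebraic multiplicity 3, geometric multiplicity 2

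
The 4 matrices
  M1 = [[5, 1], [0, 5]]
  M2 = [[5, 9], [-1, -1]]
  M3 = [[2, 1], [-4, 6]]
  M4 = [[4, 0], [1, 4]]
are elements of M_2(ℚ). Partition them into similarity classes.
Characteristic polynomials: χ_{M1} = (x - 5)^2, χ_{M2} = (x - 2)^2, χ_{M3} = (x - 4)^2, χ_{M4} = (x - 4)^2.

{M1}: invariant factors (x - 5)^2.

{M2}: invariant factors (x - 2)^2.

{M3, M4}: invariant factors (x - 4)^2.

Matrices are similar if and only if their invariant-factor lists agree; the partition into similarity classes is {M1}, {M2}, {M3, M4}.

3 classes: {M1}, {M2}, {M3, M4}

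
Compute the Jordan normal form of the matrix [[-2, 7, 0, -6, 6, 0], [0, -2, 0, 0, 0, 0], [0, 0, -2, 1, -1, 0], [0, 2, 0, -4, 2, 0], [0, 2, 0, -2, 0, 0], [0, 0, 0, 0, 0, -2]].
The characteristic polynomial is det(xI - A) = (x + 2)^6, so the eigenvalues are -2 (algebraic multiplicity 6).

For λ = -2: rank(A + 2I) = 2, rank((A + 2I)^2) = 0. The eigenspace has dimension 6 - 2 = 4, so there are 4 Jordan blocks; the rank sequence gives block sizes [2, 2, 1, 1].

Assembling the blocks gives the Jordan form J above.

J = [[-2, 1, 0, 0, 0, 0], [0, -2, 0, 0, 0, 0], [0, 0, -2, 1, 0, 0], [0, 0, 0, -2, 0, 0], [0, 0, 0, 0, -2, 0], [0, 0, 0, 0, 0, -2]]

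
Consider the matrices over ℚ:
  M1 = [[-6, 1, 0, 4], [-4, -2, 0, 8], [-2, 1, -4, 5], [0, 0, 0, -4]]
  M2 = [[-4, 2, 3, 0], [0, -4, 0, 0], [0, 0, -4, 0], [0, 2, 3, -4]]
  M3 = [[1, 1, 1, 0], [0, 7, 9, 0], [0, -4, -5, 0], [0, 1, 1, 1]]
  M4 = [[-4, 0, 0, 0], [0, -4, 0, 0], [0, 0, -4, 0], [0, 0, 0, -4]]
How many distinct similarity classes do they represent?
Characteristic polynomials: χ_{M1} = (x + 4)^4, χ_{M2} = (x + 4)^4, χ_{M3} = (x - 1)^4, χ_{M4} = (x + 4)^4.

{M1}: invariant factors (x + 4)^2, (x + 4)^2.

{M2}: invariant factors x + 4, x + 4, (x + 4)^2.

{M3}: invariant factors x - 1, (x - 1)^3.

{M4}: invariant factors x + 4, x + 4, x + 4, x + 4.

Matrices are similar if and only if their invariant-factor lists agree; the partition into similarity classes is {M1}, {M2}, {M3}, {M4}.

4 classes: {M1}, {M2}, {M3}, {M4}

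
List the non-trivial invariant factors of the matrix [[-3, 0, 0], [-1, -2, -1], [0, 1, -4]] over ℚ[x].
The Jordan structure of A has elementary divisors (x + 3)^3. Arranging the block sizes at each eigenvalue in decreasing order and taking row products gives the invariant factors.

Invariant factors (smallest first, each dividing the next): (x + 3)^3.

Check: the last factor (x + 3)^3 is the minimal polynomial, and the product (x + 3)^3 is the characteristic polynomial.

(x + 3)^3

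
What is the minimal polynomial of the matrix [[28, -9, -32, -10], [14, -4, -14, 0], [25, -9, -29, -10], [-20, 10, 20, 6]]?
The characteristic polynomial factors as (x - 6)(x - 3)(x + 4)^2. The minimal polynomial is ∏(x - λ)^{k_λ} where k_λ is the size of the largest Jordan block at λ.

For λ = -4: rank(A + 4I) = 3, and the largest Jordan block has size 2 (the smallest k with rank((A + 4I)^k) = rank((A + 4I)^(k+1))).
For λ = 3: rank(A - 3I) = 3, and the largest Jordan block has size 1 (the smallest k with rank((A - 3I)^k) = rank((A - 3I)^(k+1))).
For λ = 6: rank(A - 6I) = 3, and the largest Jordan block has size 1 (the smallest k with rank((A - 6I)^k) = rank((A - 6I)^(k+1))).

So m_A(x) = (x - 6)(x - 3)(x + 4)^2.

m_A(x) = (x - 6)(x - 3)(x + 4)^2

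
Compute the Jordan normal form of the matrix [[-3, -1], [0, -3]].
The characteristic polynomial is det(xI - A) = (x + 3)^2, so the eigenvalues are -3 (algebraic multiplicity 2).

For λ = -3: rank(A + 3I) = 1, rank((A + 3I)^2) = 0. The eigenspace has dimension 2 - 1 = 1, so there is 1 Jordan block; the rank sequence gives block sizes [2].

Assembling the blocks gives the Jordan form J above.

J = [[-3, 1], [0, -3]]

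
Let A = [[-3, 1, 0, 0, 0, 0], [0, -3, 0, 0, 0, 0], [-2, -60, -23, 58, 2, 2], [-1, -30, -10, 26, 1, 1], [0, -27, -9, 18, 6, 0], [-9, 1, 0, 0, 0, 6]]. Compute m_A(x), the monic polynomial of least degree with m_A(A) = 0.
The characteristic polynomial factors as (x - 6)^3(x + 3)^3. The minimal polynomial is ∏(x - λ)^{k_λ} where k_λ is the size of the largest Jordan block at λ.

For λ = -3: rank(A + 3I) = 4, and the largest Jordan block has size 2 (the smallest k with rank((A + 3I)^k) = rank((A + 3I)^(k+1))).
For λ = 6: rank(A - 6I) = 4, and the largest Jordan block has size 2 (the smallest k with rank((A - 6I)^k) = rank((A - 6I)^(k+1))).

So m_A(x) = (x - 6)^2(x + 3)^2.

m_A(x) = (x - 6)^2(x + 3)^2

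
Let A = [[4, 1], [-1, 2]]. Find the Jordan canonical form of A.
J = [[3, 1], [0, 3]]

The characteristic polynomial is det(xI - A) = (x - 3)^2, so the eigenvalues are 3 (algebraic multiplicity 2).

For λ = 3: rank(A - 3I) = 1, rank((A - 3I)^2) = 0. The eigenspace has dimension 2 - 1 = 1, so there is 1 Jordan block; the rank sequence gives block sizes [2].

Assembling the blocks gives the Jordan form J above.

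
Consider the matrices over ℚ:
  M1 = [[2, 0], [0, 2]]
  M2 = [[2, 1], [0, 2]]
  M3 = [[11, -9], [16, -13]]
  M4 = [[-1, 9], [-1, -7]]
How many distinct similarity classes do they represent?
Characteristic polynomials: χ_{M1} = (x - 2)^2, χ_{M2} = (x - 2)^2, χ_{M3} = (x + 1)^2, χ_{M4} = (x + 4)^2.

{M1}: invariant factors x - 2, x - 2.

{M2}: invariant factors (x - 2)^2.

{M3}: invariant factors (x + 1)^2.

{M4}: invariant factors (x + 4)^2.

Matrices are similar if and only if their invariant-factor lists agree; the partition into similarity classes is {M1}, {M2}, {M3}, {M4}.

4 classes: {M1}, {M2}, {M3}, {M4}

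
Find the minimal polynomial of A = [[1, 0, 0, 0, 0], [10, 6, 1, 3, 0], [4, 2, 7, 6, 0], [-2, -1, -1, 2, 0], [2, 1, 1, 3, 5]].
m_A(x) = (x - 5)^2(x - 1)

The characteristic polynomial factors as (x - 5)^4(x - 1). The minimal polynomial is ∏(x - λ)^{k_λ} where k_λ is the size of the largest Jordan block at λ.

For λ = 1: rank(A - I) = 4, and the largest Jordan block has size 1 (the smallest k with rank((A - I)^k) = rank((A - I)^(k+1))).
For λ = 5: rank(A - 5I) = 2, and the largest Jordan block has size 2 (the smallest k with rank((A - 5I)^k) = rank((A - 5I)^(k+1))).

So m_A(x) = (x - 5)^2(x - 1).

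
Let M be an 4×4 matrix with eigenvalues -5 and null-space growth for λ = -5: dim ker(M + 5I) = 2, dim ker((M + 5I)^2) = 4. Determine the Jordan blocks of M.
Jordan blocks: (-5, 2), (-5, 2)

λ = -5: successive nullity increments [2, 2] count blocks of size ≥ k; block sizes are [2, 2].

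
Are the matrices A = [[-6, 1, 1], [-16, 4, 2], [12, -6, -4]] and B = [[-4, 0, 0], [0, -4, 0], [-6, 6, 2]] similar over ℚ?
No.

Both have characteristic polynomial (x - 2)(x + 4)^2, but the minimal polynomial of A is (x - 2)(x + 4)^2 while the minimal polynomial of B is (x - 2)(x + 4). The minimal polynomial is a similarity invariant, so A and B are not similar.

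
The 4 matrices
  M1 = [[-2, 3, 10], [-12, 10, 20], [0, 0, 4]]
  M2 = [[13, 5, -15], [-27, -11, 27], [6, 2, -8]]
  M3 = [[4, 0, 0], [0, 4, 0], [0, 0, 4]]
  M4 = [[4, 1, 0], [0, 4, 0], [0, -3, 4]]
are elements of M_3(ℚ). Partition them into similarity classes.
3 classes: {M1, M4}, {M2}, {M3}

Characteristic polynomials: χ_{M1} = (x - 4)^3, χ_{M2} = (x + 2)^3, χ_{M3} = (x - 4)^3, χ_{M4} = (x - 4)^3.

{M1, M4}: invariant factors x - 4, (x - 4)^2.

{M2}: invariant factors x + 2, (x + 2)^2.

{M3}: invariant factors x - 4, x - 4, x - 4.

Matrices are similar if and only if their invariant-factor lists agree; the partition into similarity classes is {M1, M4}, {M2}, {M3}.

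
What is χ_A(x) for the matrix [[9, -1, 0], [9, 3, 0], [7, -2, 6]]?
xI - A = [[x - 9, 1, 0], [-9, x - 3, 0], [-7, 2, x - 6]].

Expanding det(xI - A) along the first row:
det(xI - A) = + (x - 9)·det([[x - 3, 0], [2, x - 6]]) - (1)·det([[-9, 0], [-7, x - 6]]) + (0)·det([[-9, x - 3], [-7, 2]]).

Evaluating gives χ_A(x) = x^3 - 18x^2 + 108x - 216 = (x - 6)^3.

χ_A(x) = (x - 6)^3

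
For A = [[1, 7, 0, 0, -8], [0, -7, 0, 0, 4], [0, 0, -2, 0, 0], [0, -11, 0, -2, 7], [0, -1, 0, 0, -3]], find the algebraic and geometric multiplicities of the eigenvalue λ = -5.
algebraic multiplicity 2, geometric multiplicity 1

The characteristic polynomial is (x - 1)(x + 2)^2(x + 5)^2, so the factor x + 5 appears with exponent 2: the algebraic multiplicity is 2.

rank(A + 5I) = 4, so the eigenspace has dimension 5 - 4 = 1: the geometric multiplicity is 1.

Since 1 < 2, A is not diagonalizable.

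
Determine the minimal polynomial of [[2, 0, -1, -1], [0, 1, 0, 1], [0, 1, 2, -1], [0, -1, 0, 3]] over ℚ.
m_A(x) = (x - 2)^2

The characteristic polynomial factors as (x - 2)^4. The minimal polynomial is ∏(x - λ)^{k_λ} where k_λ is the size of the largest Jordan block at λ.

For λ = 2: rank(A - 2I) = 2, and the largest Jordan block has size 2 (the smallest k with rank((A - 2I)^k) = rank((A - 2I)^(k+1))).

So m_A(x) = (x - 2)^2.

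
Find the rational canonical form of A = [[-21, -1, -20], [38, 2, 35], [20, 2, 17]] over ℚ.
The invariant factors of A (the non-unit diagonal entries of the Smith normal form of xI - A over ℚ[x]) are (x + 3)(x^2 - x + 6), each dividing the next. The characteristic polynomial is their product, (x + 3)(x^2 - x + 6).

The rational canonical form is the block-diagonal matrix of companion matrices C(f_i):
R = [[0, 0, -18], [1, 0, -3], [0, 1, -2]].

Note the characteristic polynomial does not split into linear factors over ℚ, so A has no Jordan form over ℚ; the rational canonical form exists over any field.

R = [[0, 0, -18], [1, 0, -3], [0, 1, -2]]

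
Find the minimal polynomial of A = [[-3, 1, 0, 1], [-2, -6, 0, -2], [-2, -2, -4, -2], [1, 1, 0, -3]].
The characteristic polynomial factors as (x + 4)^4. The minimal polynomial is ∏(x - λ)^{k_λ} where k_λ is the size of the largest Jordan block at λ.

For λ = -4: rank(A + 4I) = 1, and the largest Jordan block has size 2 (the smallest k with rank((A + 4I)^k) = rank((A + 4I)^(k+1))).

So m_A(x) = (x + 4)^2.

m_A(x) = (x + 4)^2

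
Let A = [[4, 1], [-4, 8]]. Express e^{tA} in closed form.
e^{tA} = [[(1 - 2*t)*e^{6*t}, t*e^{6*t}], [-4*t*e^{6*t}, (2*t + 1)*e^{6*t}]]

A has Jordan form J = [[6, 1], [0, 6]] with A = PJP^{-1}, so e^{tA} = P e^{tJ} P^{-1}.

For a Jordan block J_k(λ), e^{tJ_k(λ)} = e^{λt} · (I + tN + t^2 N^2/2! + ... + t^{k-1} N^{k-1}/(k-1)!) where N is the nilpotent superdiagonal part.

Assembling the blocks and conjugating back gives the entries of e^{tA} as shown above.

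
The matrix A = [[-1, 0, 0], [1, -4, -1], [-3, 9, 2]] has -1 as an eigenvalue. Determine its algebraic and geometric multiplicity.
algebraic multiplicity 3, geometric multiplicity 2

The characteristic polynomial is (x + 1)^3, so the factor x + 1 appears with exponent 3: the algebraic multiplicity is 3.

rank(A + I) = 1, so the eigenspace has dimension 3 - 1 = 2: the geometric multiplicity is 2.

Since 2 < 3, A is not diagonalizable.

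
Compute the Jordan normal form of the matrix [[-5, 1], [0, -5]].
J = [[-5, 1], [0, -5]]

The characteristic polynomial is det(xI - A) = (x + 5)^2, so the eigenvalues are -5 (algebraic multiplicity 2).

For λ = -5: rank(A + 5I) = 1, rank((A + 5I)^2) = 0. The eigenspace has dimension 2 - 1 = 1, so there is 1 Jordan block; the rank sequence gives block sizes [2].

Assembling the blocks gives the Jordan form J above.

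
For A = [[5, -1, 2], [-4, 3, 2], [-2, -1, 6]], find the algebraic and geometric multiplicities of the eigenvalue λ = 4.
The characteristic polynomial is (x - 5)^2(x - 4), so the factor x - 4 appears with exponent 1: the algebraic multiplicity is 1.

rank(A - 4I) = 2, so the eigenspace has dimension 3 - 2 = 1: the geometric multiplicity is 1.

algebraic multiplicity 1, geometric multiplicity 1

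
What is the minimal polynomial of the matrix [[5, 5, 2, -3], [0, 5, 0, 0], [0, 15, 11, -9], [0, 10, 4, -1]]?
m_A(x) = (x - 5)^2

The characteristic polynomial factors as (x - 5)^4. The minimal polynomial is ∏(x - λ)^{k_λ} where k_λ is the size of the largest Jordan block at λ.

For λ = 5: rank(A - 5I) = 1, and the largest Jordan block has size 2 (the smallest k with rank((A - 5I)^k) = rank((A - 5I)^(k+1))).

So m_A(x) = (x - 5)^2.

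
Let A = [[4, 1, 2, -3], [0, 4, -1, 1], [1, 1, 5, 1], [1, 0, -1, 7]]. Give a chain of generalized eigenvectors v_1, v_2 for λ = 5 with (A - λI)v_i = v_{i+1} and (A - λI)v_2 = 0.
We seek v_1 ∈ ker((A - 5I)^2) \ ker(A - 5I), then set v_{i+1} = (A - 5I) v_i.

One such chain is v_1 = [[0, 1, 0, 0]]^T, v_2 = [[1, -1, 1, 0]]^T. Check: (A - 5I) v_2 = [[0, 0, 0, 0]]^T = 0.

v_1 = [[0, 1, 0, 0]]^T, v_2 = [[1, -1, 1, 0]]^T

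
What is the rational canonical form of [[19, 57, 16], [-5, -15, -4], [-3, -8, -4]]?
The invariant factors of A (the non-unit diagonal entries of the Smith normal form of xI - A over ℚ[x]) are x^3 + 4, each dividing the next. The characteristic polynomial is their product, x^3 + 4.

The rational canonical form is the block-diagonal matrix of companion matrices C(f_i):
R = [[0, 0, -4], [1, 0, 0], [0, 1, 0]].

Note the characteristic polynomial does not split into linear factors over ℚ, so A has no Jordan form over ℚ; the rational canonical form exists over any field.

R = [[0, 0, -4], [1, 0, 0], [0, 1, 0]]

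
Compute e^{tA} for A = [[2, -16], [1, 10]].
A has Jordan form J = [[6, 1], [0, 6]] with A = PJP^{-1}, so e^{tA} = P e^{tJ} P^{-1}.

For a Jordan block J_k(λ), e^{tJ_k(λ)} = e^{λt} · (I + tN + t^2 N^2/2! + ... + t^{k-1} N^{k-1}/(k-1)!) where N is the nilpotent superdiagonal part.

Assembling the blocks and conjugating back gives the entries of e^{tA} as shown above.

e^{tA} = [[(1 - 4*t)*e^{6*t}, -16*t*e^{6*t}], [t*e^{6*t}, (4*t + 1)*e^{6*t}]]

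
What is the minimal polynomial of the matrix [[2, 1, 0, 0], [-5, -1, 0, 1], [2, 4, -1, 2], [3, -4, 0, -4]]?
The characteristic polynomial factors as (x + 1)^4. The minimal polynomial is ∏(x - λ)^{k_λ} where k_λ is the size of the largest Jordan block at λ.

For λ = -1: rank(A + I) = 2, and the largest Jordan block has size 3 (the smallest k with rank((A + I)^k) = rank((A + I)^(k+1))).

So m_A(x) = (x + 1)^3.

m_A(x) = (x + 1)^3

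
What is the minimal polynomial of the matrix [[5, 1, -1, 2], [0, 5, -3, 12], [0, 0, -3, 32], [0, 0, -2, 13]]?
m_A(x) = (x - 5)^3

The characteristic polynomial factors as (x - 5)^4. The minimal polynomial is ∏(x - λ)^{k_λ} where k_λ is the size of the largest Jordan block at λ.

For λ = 5: rank(A - 5I) = 2, and the largest Jordan block has size 3 (the smallest k with rank((A - 5I)^k) = rank((A - 5I)^(k+1))).

So m_A(x) = (x - 5)^3.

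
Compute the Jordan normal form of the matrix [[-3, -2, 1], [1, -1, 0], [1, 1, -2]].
J = [[-2, 1, 0], [0, -2, 1], [0, 0, -2]]

The characteristic polynomial is det(xI - A) = (x + 2)^3, so the eigenvalues are -2 (algebraic multiplicity 3).

For λ = -2: rank(A + 2I) = 2, rank((A + 2I)^2) = 1, rank((A + 2I)^3) = 0. The eigenspace has dimension 3 - 2 = 1, so there is 1 Jordan block; the rank sequence gives block sizes [3].

Assembling the blocks gives the Jordan form J above.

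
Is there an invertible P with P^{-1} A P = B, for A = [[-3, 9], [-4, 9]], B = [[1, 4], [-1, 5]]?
Two matrices over a field are similar if and only if they have the same invariant factors.

Both A and B have characteristic polynomial (x - 3)^2 and minimal polynomial (x - 3)^2. Computing further, both have invariant factors (x - 3)^2. Hence A and B are similar.

Yes.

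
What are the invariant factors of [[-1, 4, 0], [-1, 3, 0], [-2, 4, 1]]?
The Jordan structure of A has elementary divisors (x - 1)^2, (x - 1). Arranging the block sizes at each eigenvalue in decreasing order and taking row products gives the invariant factors.

Invariant factors (smallest first, each dividing the next): x - 1, (x - 1)^2.

Check: the last factor (x - 1)^2 is the minimal polynomial, and the product (x - 1)^3 is the characteristic polynomial.

x - 1, (x - 1)^2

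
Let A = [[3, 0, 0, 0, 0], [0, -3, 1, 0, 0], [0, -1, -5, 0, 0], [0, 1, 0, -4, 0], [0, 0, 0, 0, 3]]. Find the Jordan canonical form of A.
The characteristic polynomial is det(xI - A) = (x - 3)^2(x + 4)^3, so the eigenvalues are -4 (algebraic multiplicity 3), 3 (algebraic multiplicity 2).

For λ = -4: rank(A + 4I) = 4, rank((A + 4I)^2) = 3, rank((A + 4I)^3) = 2. The eigenspace has dimension 5 - 4 = 1, so there is 1 Jordan block; the rank sequence gives block sizes [3].

For λ = 3: rank(A - 3I) = 3. The eigenspace has dimension 5 - 3 = 2, so there are 2 Jordan blocks; the rank sequence gives block sizes [1, 1].

Assembling the blocks gives the Jordan form J above.

J = [[-4, 1, 0, 0, 0], [0, -4, 1, 0, 0], [0, 0, -4, 0, 0], [0, 0, 0, 3, 0], [0, 0, 0, 0, 3]]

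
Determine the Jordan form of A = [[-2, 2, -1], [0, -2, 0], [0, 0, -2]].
J = [[-2, 1, 0], [0, -2, 0], [0, 0, -2]]

The characteristic polynomial is det(xI - A) = (x + 2)^3, so the eigenvalues are -2 (algebraic multiplicity 3).

For λ = -2: rank(A + 2I) = 1, rank((A + 2I)^2) = 0. The eigenspace has dimension 3 - 1 = 2, so there are 2 Jordan blocks; the rank sequence gives block sizes [2, 1].

Assembling the blocks gives the Jordan form J above.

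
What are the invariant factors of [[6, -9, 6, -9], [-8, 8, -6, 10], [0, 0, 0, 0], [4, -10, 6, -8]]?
The Jordan structure of A has elementary divisors x^2, x, (x - 6). Arranging the block sizes at each eigenvalue in decreasing order and taking row products gives the invariant factors.

Invariant factors (smallest first, each dividing the next): x, x^2(x - 6).

Check: the last factor x^2(x - 6) is the minimal polynomial, and the product x^3(x - 6) is the characteristic polynomial.

x, x^2(x - 6)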